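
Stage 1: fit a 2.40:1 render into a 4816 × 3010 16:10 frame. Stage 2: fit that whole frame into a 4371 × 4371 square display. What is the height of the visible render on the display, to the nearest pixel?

2.40:1 in 4816×3010: fills the width, so the render is 4816.00 × 2006.67.
Second fit — the 16:10 canvas into 4371×4371 spans the width: 4371.00 × 2731.88 (×0.9076 from 4816×3010).
Applying the same ×0.9076: 2006.67 → 1821.25.

1821 px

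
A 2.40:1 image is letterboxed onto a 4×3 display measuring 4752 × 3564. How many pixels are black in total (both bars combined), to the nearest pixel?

7527168 pixels

2.40:1 is wider than 4×3, so it spans the full width.
That makes the image 1980.0000 px tall (4752 / 2.400).
3564 − 1980.0000 = 1584.0000 px of bars.
Across the 4752-px span: 1584.0000 × 4752 ≈ 7527168 px.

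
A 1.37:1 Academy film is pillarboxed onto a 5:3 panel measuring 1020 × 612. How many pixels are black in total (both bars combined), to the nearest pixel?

Since 1.370 < 1.667, the film is height-limited.
Content width = 612 × 1.370 ≈ 838.4400 px.
1020 − 838.4400 = 181.5600 px of bars.
Bar area = 181.5600 × 612 ≈ 111115 px.

111115 pixels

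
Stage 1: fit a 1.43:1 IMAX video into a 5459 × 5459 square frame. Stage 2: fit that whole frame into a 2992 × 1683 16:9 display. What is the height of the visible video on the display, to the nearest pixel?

1177 px

First fit — 1.43:1 IMAX into 5459×5459 spans the width: 5459.00 × 3817.48.
square in 2992×1683: fills the height, so the intermediate becomes 1683.00 × 1683.00 — a scale of ×0.3083.
Applying the same ×0.3083: 3817.48 → 1176.92.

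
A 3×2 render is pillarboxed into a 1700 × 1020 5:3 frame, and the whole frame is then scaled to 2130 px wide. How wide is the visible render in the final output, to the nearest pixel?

1917 px

At 1700×1020 the render is height-limited, so width = 1020 × 3/2 ≈ 1530.00 px.
The frame scales by 2130/1700 = 1.2529; 1530.00 × 1.2529 ≈ 1917.00 px.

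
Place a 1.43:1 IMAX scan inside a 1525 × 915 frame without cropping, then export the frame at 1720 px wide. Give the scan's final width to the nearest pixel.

1476 px

Fitted into 1525×915, the scan spans the height; its width is 915 × 1.430 ≈ 1308.45 px.
Resizing to 1720 px wide multiplies everything by 1.1279: 1308.45 → 1475.76 px.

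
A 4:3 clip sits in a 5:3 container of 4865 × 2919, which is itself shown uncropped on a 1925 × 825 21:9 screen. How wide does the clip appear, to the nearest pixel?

1100 px

Inside the 4865×2919 canvas the clip is height-limited at 3892.00 × 2919.00.
Second fit — the 5:3 canvas into 1925×825 spans the height: 1375.00 × 825.00 (×0.2826 from 4865×2919).
So the clip's width is 3892.00 × 0.2826 ≈ 1100.00.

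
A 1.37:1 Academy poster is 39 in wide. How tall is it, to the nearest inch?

39 / 1.370 = 28.47.

28 in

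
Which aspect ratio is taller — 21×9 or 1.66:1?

21×9 = 2.333 and 1.66; 2.333 > 1.66. The smaller width-to-height ratio is the taller frame.

1.66:1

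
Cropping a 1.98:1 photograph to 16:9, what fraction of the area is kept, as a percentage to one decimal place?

16:9 is narrower than 1.98:1, so the crop keeps the full height and trims the width.
Fraction kept = (1.778)/(1.980) ≈ 89.79%.

89.8%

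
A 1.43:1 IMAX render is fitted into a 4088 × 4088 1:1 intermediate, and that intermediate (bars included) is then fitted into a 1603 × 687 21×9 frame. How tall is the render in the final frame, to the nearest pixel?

1.43:1 IMAX in 4088×4088: fills the width, so the render is 4088.00 × 2858.74.
The 1:1 canvas is height-limited in 1603×687, giving 687.00 × 687.00; scale factor 0.1681.
The render scales with it: height 2858.74 × 0.1681 ≈ 480.42.

480 px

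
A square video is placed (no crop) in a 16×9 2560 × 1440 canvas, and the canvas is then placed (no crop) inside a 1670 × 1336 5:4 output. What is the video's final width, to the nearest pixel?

939 px

First fit — square into 2560×1440 spans the height: 1440.00 × 1440.00.
Second fit — the 16×9 canvas into 1670×1336 spans the width: 1670.00 × 939.38 (×0.6523 from 2560×1440).
The video scales with it: width 1440.00 × 0.6523 ≈ 939.38.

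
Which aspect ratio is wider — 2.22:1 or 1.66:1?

2.22:1

2.22 and 1.66; 2.22 > 1.66.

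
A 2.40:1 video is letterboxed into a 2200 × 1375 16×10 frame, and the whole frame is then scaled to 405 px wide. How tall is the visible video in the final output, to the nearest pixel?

In the 2200×1375 frame the video fills the width: height = 2200 / 2.400 ≈ 916.67 px.
Scaling 2200 → 405 is ×0.1841, so the height becomes 916.67 × 0.1841 ≈ 168.75 px.

169 px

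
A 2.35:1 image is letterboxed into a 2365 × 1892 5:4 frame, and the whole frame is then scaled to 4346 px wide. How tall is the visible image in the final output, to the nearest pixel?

Fitted into 2365×1892, the image spans the width; its height is 2365 / 2.350 ≈ 1006.38 px.
Scaling 2365 → 4346 is ×1.8376, so the height becomes 1006.38 × 1.8376 ≈ 1849.36 px.

1849 px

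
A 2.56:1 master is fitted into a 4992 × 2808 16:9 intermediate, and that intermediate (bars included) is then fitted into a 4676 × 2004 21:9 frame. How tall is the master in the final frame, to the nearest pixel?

First fit — 2.56:1 into 4992×2808 spans the width: 4992.00 × 1950.00.
The 16:9 canvas is height-limited in 4676×2004, giving 3562.67 × 2004.00; scale factor 0.7137.
So the master's height is 1950.00 × 0.7137 ≈ 1391.67.

1392 px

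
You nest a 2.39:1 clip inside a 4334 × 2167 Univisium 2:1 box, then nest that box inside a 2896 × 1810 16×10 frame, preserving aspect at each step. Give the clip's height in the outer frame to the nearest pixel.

Inside the 4334×2167 canvas the clip is width-limited at 4334.00 × 1813.39.
Second fit — the Univisium 2:1 canvas into 2896×1810 spans the width: 2896.00 × 1448.00 (×0.6682 from 4334×2167).
So the clip's height is 1813.39 × 0.6682 ≈ 1211.72.

1212 px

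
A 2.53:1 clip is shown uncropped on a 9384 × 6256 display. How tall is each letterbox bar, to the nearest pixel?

2.53:1 is wider than 3:2, so it spans the full width.
Content height = 9384 / 2.530 ≈ 3709.09 px.
Leftover height: 6256 − 3709.09 = 2546.91 px → 1273.45 each side.

1273 px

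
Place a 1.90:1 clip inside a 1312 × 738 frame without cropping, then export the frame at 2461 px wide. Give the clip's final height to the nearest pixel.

1295 px

Fitted into 1312×738, the clip spans the width; its height is 1312 / 1.900 ≈ 690.53 px.
Resizing to 2461 px wide multiplies everything by 1.8758: 690.53 → 1295.26 px.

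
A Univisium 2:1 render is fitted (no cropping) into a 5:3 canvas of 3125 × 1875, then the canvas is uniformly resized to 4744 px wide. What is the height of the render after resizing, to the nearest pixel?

At 3125×1875 the render is width-limited, so height = 3125 × 1/2 ≈ 1562.50 px.
Resizing to 4744 px wide multiplies everything by 1.5181: 1562.50 → 2372.00 px.

2372 px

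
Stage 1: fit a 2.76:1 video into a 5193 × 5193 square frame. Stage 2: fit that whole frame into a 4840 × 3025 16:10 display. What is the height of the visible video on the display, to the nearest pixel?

2.76:1 in 5193×5193: fills the width, so the video is 5193.00 × 1881.52.
square in 4840×3025: fills the height, so the intermediate becomes 3025.00 × 3025.00 — a scale of ×0.5825.
Applying the same ×0.5825: 1881.52 → 1096.01.

1096 px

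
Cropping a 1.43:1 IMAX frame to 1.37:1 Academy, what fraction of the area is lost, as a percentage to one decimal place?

1.37:1 Academy is narrower than 1.43:1 IMAX, so the crop keeps the full height and trims the width.
Area ratio = (1.370)/(1.430) = 95.80%; the remaining 4.20% is cropped out.

4.2%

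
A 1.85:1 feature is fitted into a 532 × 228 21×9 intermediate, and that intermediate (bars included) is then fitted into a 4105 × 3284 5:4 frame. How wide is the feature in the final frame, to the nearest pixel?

First fit — 1.85:1 into 532×228 spans the height: 421.80 × 228.00.
The 21×9 canvas is width-limited in 4105×3284, giving 4105.00 × 1759.29; scale factor 7.7162.
So the feature's width is 421.80 × 7.7162 ≈ 3254.68.

3255 px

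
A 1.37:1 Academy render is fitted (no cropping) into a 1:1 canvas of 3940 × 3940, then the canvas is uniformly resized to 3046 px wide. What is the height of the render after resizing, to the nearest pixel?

Fitted into 3940×3940, the render spans the width; its height is 3940 / 1.370 ≈ 2875.91 px.
Scaling 3940 → 3046 is ×0.7731, so the height becomes 2875.91 × 0.7731 ≈ 2223.36 px.

2223 px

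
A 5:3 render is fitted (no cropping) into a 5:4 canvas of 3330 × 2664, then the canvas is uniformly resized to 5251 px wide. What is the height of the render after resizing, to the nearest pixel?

3151 px

In the 3330×2664 frame the render fills the width: height = 3330 × 3/5 ≈ 1998.00 px.
The frame scales by 5251/3330 = 1.5769; 1998.00 × 1.5769 ≈ 3150.60 px.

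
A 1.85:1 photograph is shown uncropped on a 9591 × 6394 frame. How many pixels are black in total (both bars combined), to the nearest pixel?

1.85:1 is wider than 3:2, so it spans the full width.
The photograph is 9591 / 1.850 ≈ 5184.3243 px tall.
6394 − 5184.3243 = 1209.6757 px of bars.
Across the 9591-px span: 1209.6757 × 9591 ≈ 11601999 px.

11601999 pixels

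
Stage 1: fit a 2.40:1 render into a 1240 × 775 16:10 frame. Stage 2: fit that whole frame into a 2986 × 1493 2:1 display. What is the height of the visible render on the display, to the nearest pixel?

First fit — 2.40:1 into 1240×775 spans the width: 1240.00 × 516.67.
The 16:10 canvas is height-limited in 2986×1493, giving 2388.80 × 1493.00; scale factor 1.9265.
Applying the same ×1.9265: 516.67 → 995.33.

995 px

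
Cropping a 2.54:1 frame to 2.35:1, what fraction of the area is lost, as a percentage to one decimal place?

The height stays; only width is cut (since 2.35:1 is narrower than 2.54:1).
Area ratio = (2.350)/(2.540) = 92.52%; the remaining 7.48% is cropped out.

7.5%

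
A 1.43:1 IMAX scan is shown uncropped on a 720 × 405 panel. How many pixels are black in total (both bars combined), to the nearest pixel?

Since 1.430 < 1.778, the scan is height-limited.
That makes the image 579.1500 px wide (405 × 1.430).
Black = 720 − 579.1500 = 140.8500 px.
That's 140.8500 × 405 ≈ 57044 black pixels.

57044 pixels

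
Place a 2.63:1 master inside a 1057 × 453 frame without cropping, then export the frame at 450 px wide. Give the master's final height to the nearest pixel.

171 px

Fitted into 1057×453, the master spans the width; its height is 1057 / 2.630 ≈ 401.90 px.
Resizing to 450 px wide multiplies everything by 0.4257: 401.90 → 171.10 px.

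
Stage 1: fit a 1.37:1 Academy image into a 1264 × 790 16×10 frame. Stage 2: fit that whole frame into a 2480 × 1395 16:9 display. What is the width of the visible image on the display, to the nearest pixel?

Inside the 1264×790 canvas the image is height-limited at 1082.30 × 790.00.
16×10 in 2480×1395: fills the height, so the intermediate becomes 2232.00 × 1395.00 — a scale of ×1.7658.
Applying the same ×1.7658: 1082.30 → 1911.15.

1911 px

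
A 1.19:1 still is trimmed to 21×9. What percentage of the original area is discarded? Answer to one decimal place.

The width stays; only height is cut (since 21×9 is wider than 1.19:1).
Area ratio = (1.190)/(2.333) = 51.00%; the remaining 49.00% is cropped out.

49.0%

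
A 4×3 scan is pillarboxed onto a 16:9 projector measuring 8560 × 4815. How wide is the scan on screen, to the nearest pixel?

6420 px

4×3 is narrower than 16:9, so it spans the full height.
The scan is 4815 × 4/3 ≈ 6420.00 px wide.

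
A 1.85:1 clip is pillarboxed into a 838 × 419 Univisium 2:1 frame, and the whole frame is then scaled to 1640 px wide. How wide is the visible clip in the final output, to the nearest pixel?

In the 838×419 frame the clip fills the height: width = 419 × 1.850 ≈ 775.15 px.
Resizing to 1640 px wide multiplies everything by 1.9570: 775.15 → 1517.00 px.

1517 px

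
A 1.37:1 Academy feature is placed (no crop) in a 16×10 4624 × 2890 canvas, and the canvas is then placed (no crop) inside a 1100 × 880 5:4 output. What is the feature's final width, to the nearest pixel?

942 px

Inside the 4624×2890 canvas the feature is height-limited at 3959.30 × 2890.00.
Second fit — the 16×10 canvas into 1100×880 spans the width: 1100.00 × 687.50 (×0.2379 from 4624×2890).
Applying the same ×0.2379: 3959.30 → 941.88.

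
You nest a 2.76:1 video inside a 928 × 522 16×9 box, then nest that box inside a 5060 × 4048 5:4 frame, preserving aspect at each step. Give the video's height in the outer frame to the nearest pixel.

First fit — 2.76:1 into 928×522 spans the width: 928.00 × 336.23.
The 16×9 canvas is width-limited in 5060×4048, giving 5060.00 × 2846.25; scale factor 5.4526.
So the video's height is 336.23 × 5.4526 ≈ 1833.33.

1833 px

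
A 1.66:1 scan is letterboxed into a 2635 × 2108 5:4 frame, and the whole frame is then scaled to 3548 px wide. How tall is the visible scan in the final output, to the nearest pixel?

2137 px

Fitted into 2635×2108, the scan spans the width; its height is 2635 / 1.660 ≈ 1587.35 px.
Resizing to 3548 px wide multiplies everything by 1.3465: 1587.35 → 2137.35 px.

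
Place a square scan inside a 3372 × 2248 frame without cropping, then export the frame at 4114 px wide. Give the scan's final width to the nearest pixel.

Fitted into 3372×2248, the scan spans the height; its width is 2248 × 1/1 ≈ 2248.00 px.
Resizing to 4114 px wide multiplies everything by 1.2200: 2248.00 → 2742.67 px.

2743 px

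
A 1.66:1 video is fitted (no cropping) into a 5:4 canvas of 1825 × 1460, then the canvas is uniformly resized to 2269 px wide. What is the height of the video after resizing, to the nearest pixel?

1367 px

At 1825×1460 the video is width-limited, so height = 1825 / 1.660 ≈ 1099.40 px.
The frame scales by 2269/1825 = 1.2433; 1099.40 × 1.2433 ≈ 1366.87 px.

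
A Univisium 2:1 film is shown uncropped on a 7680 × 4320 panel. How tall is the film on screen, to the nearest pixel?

Univisium 2:1 is wider than 16:9, so it spans the full width.
Content height = 7680 × 1/2 ≈ 3840.00 px.

3840 px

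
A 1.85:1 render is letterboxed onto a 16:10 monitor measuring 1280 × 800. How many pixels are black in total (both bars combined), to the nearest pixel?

138378 pixels

Since 1.850 > 1.600, the render is width-limited.
The render is 1280 / 1.850 ≈ 691.8919 px tall.
Black = 800 − 691.8919 = 108.1081 px.
Bar area = 108.1081 × 1280 ≈ 138378 px.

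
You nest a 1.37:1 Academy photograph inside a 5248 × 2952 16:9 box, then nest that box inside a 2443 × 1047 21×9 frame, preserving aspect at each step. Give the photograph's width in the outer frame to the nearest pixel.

Inside the 5248×2952 canvas the photograph is height-limited at 4044.24 × 2952.00.
16:9 in 2443×1047: fills the height, so the intermediate becomes 1861.33 × 1047.00 — a scale of ×0.3547.
Applying the same ×0.3547: 4044.24 → 1434.39.

1434 px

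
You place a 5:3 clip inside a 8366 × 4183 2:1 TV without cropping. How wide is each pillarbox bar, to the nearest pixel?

5:3 is narrower than 2:1, so it spans the full height.
That makes the image 6971.67 px wide (4183 × 5/3).
Leftover width: 8366 − 6971.67 = 1394.33 px → 697.17 each side.

697 px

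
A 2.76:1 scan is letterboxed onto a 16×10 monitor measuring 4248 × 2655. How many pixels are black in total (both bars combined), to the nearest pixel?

Since 2.760 > 1.600, the scan is width-limited.
That makes the image 1539.1304 px tall (4248 / 2.760).
Leftover height: 2655 − 1539.1304 = 1115.8696 px.
Across the 4248-px span: 1115.8696 × 4248 ≈ 4740214 px.

4740214 pixels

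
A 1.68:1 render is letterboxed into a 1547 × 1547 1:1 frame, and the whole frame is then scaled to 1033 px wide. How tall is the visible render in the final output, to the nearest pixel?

In the 1547×1547 frame the render fills the width: height = 1547 / 1.680 ≈ 920.83 px.
The frame scales by 1033/1547 = 0.6677; 920.83 × 0.6677 ≈ 614.88 px.

615 px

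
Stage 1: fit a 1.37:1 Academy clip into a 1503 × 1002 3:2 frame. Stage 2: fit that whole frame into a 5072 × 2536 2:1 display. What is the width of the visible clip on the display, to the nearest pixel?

First fit — 1.37:1 Academy into 1503×1002 spans the height: 1372.74 × 1002.00.
3:2 in 5072×2536: fills the height, so the intermediate becomes 3804.00 × 2536.00 — a scale of ×2.5309.
So the clip's width is 1372.74 × 2.5309 ≈ 3474.32.

3474 px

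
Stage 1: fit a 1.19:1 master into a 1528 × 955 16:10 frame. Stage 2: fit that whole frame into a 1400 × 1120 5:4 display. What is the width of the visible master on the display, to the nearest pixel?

1.19:1 in 1528×955: fills the height, so the master is 1136.45 × 955.00.
The 16:10 canvas is width-limited in 1400×1120, giving 1400.00 × 875.00; scale factor 0.9162.
So the master's width is 1136.45 × 0.9162 ≈ 1041.25.

1041 px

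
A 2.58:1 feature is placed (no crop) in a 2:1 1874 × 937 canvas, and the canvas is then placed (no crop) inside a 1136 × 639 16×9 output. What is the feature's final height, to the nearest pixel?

First fit — 2.58:1 into 1874×937 spans the width: 1874.00 × 726.36.
2:1 in 1136×639: fills the width, so the intermediate becomes 1136.00 × 568.00 — a scale of ×0.6062.
So the feature's height is 726.36 × 0.6062 ≈ 440.31.

440 px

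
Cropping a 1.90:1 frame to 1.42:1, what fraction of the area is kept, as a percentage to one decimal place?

74.7%

Going from 1.90:1 to 1.42:1 means cutting width while keeping height.
(1.420)/(1.900) ≈ 0.747 of the area survives.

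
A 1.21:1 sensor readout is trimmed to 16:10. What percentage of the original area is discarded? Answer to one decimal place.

24.4%

16:10 is wider than 1.21:1, so the crop keeps the full width and trims the height.
Fraction kept = (1.210)/(1.600) ≈ 75.62%, so 24.38% is lost.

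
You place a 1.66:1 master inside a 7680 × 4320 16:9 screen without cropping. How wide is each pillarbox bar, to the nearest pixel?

254 px

1.66:1 (1.660) < 16:9 (1.778), so the master fills the height.
Content width = 4320 × 1.660 ≈ 7171.20 px.
7680 − 7171.20 = 508.80 px of bars (254.40 each).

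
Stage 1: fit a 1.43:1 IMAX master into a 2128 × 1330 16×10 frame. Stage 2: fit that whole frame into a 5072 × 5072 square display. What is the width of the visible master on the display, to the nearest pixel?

1.43:1 IMAX in 2128×1330: fills the height, so the master is 1901.90 × 1330.00.
Second fit — the 16×10 canvas into 5072×5072 spans the width: 5072.00 × 3170.00 (×2.3835 from 2128×1330).
So the master's width is 1901.90 × 2.3835 ≈ 4533.10.

4533 px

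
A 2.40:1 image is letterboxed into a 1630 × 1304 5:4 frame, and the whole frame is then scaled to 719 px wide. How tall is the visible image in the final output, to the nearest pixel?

300 px

At 1630×1304 the image is width-limited, so height = 1630 / 2.400 ≈ 679.17 px.
Resizing to 719 px wide multiplies everything by 0.4411: 679.17 → 299.58 px.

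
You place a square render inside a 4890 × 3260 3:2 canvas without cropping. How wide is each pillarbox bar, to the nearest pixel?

Since 1.000 < 1.500, the render is height-limited.
The render is 3260 × 1/1 ≈ 3260.00 px wide.
Black = 4890 − 3260.00 = 1630.00 px, or 815.00 per bar.

815 px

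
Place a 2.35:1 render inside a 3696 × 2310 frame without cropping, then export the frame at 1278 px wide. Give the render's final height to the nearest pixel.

544 px

At 3696×2310 the render is width-limited, so height = 3696 / 2.350 ≈ 1572.77 px.
Resizing to 1278 px wide multiplies everything by 0.3458: 1572.77 → 543.83 px.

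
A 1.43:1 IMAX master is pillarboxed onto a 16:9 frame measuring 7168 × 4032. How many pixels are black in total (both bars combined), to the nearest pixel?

5653832 pixels

1.43:1 IMAX (1.430) < 16:9 (1.778), so the master fills the height.
That makes the image 5765.7600 px wide (4032 × 1.430).
Black = 7168 − 5765.7600 = 1402.2400 px.
Across the 4032-px span: 1402.2400 × 4032 ≈ 5653832 px.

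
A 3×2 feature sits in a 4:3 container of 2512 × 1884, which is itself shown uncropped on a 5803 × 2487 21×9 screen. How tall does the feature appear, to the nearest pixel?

First fit — 3×2 into 2512×1884 spans the width: 2512.00 × 1674.67.
The 4:3 canvas is height-limited in 5803×2487, giving 3316.00 × 2487.00; scale factor 1.3201.
So the feature's height is 1674.67 × 1.3201 ≈ 2210.67.

2211 px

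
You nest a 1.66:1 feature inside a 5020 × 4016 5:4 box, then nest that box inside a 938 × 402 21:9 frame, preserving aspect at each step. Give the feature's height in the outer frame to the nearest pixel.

First fit — 1.66:1 into 5020×4016 spans the width: 5020.00 × 3024.10.
The 5:4 canvas is height-limited in 938×402, giving 502.50 × 402.00; scale factor 0.1001.
Applying the same ×0.1001: 3024.10 → 302.71.

303 px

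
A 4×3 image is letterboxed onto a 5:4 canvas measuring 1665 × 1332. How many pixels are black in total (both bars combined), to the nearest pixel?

138611 pixels

4×3 is wider than 5:4, so it spans the full width.
Content height = 1665 × 3/4 ≈ 1248.7500 px.
1332 − 1248.7500 = 83.2500 px of bars.
Bar area = 83.2500 × 1665 ≈ 138611 px.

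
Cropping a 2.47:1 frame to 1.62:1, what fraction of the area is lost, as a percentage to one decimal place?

1.62:1 is narrower than 2.47:1, so the crop keeps the full height and trims the width.
Fraction kept = (1.620)/(2.470) ≈ 65.59%, so 34.41% is lost.

34.4%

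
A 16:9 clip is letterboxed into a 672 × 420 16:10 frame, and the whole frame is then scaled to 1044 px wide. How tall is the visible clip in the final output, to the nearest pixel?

In the 672×420 frame the clip fills the width: height = 672 × 9/16 ≈ 378.00 px.
The frame scales by 1044/672 = 1.5536; 378.00 × 1.5536 ≈ 587.25 px.

587 px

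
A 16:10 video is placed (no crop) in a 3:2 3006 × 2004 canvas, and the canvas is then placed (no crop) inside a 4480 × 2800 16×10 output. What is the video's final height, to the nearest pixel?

16:10 in 3006×2004: fills the width, so the video is 3006.00 × 1878.75.
The 3:2 canvas is height-limited in 4480×2800, giving 4200.00 × 2800.00; scale factor 1.3972.
The video scales with it: height 1878.75 × 1.3972 ≈ 2625.00.

2625 px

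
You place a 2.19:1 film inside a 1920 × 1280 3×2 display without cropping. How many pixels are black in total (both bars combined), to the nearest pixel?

774312 pixels

2.19:1 (2.190) > 3×2 (1.500), so the film fills the width.
That makes the image 876.7123 px tall (1920 / 2.190).
Black = 1280 − 876.7123 = 403.2877 px.
Bar area = 403.2877 × 1920 ≈ 774312 px.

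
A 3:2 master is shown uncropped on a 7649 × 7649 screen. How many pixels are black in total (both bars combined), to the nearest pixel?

19502400 pixels

3:2 (1.500) > 1:1 (1.000), so the master fills the width.
That makes the image 5099.3333 px tall (7649 × 2/3).
Leftover height: 7649 − 5099.3333 = 2549.6667 px.
Across the 7649-px span: 2549.6667 × 7649 ≈ 19502400 px.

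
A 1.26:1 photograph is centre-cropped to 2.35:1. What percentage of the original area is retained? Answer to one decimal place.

The width stays; only height is cut (since 2.35:1 is wider than 1.26:1).
Fraction kept = (1.260)/(2.350) ≈ 53.62%.

53.6%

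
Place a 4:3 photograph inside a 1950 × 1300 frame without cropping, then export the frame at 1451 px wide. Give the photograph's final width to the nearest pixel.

1290 px

In the 1950×1300 frame the photograph fills the height: width = 1300 × 4/3 ≈ 1733.33 px.
The frame scales by 1451/1950 = 0.7441; 1733.33 × 0.7441 ≈ 1289.78 px.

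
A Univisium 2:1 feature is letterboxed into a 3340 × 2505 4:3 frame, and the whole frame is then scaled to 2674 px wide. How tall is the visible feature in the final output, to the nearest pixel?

Fitted into 3340×2505, the feature spans the width; its height is 3340 × 1/2 ≈ 1670.00 px.
The frame scales by 2674/3340 = 0.8006; 1670.00 × 0.8006 ≈ 1337.00 px.

1337 px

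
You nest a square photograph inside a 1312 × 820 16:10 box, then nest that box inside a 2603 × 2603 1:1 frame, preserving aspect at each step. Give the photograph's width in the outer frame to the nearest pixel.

Inside the 1312×820 canvas the photograph is height-limited at 820.00 × 820.00.
Second fit — the 16:10 canvas into 2603×2603 spans the width: 2603.00 × 1626.88 (×1.9840 from 1312×820).
The photograph scales with it: width 820.00 × 1.9840 ≈ 1626.88.

1627 px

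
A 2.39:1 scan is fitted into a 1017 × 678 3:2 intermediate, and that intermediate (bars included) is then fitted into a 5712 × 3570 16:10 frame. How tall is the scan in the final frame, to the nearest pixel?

First fit — 2.39:1 into 1017×678 spans the width: 1017.00 × 425.52.
Second fit — the 3:2 canvas into 5712×3570 spans the height: 5355.00 × 3570.00 (×5.2655 from 1017×678).
So the scan's height is 425.52 × 5.2655 ≈ 2240.59.

2241 px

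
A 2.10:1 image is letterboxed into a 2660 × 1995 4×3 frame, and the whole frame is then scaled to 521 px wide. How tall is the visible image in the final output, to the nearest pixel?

Fitted into 2660×1995, the image spans the width; its height is 2660 / 2.100 ≈ 1266.67 px.
Resizing to 521 px wide multiplies everything by 0.1959: 1266.67 → 248.10 px.

248 px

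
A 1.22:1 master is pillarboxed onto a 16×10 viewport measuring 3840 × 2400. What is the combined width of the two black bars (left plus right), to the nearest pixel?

912 px

1.22:1 (1.220) < 16×10 (1.600), so the master fills the height.
That makes the image 2928.00 px wide (2400 × 1.220).
Leftover width: 3840 − 2928.00 = 912.00 px.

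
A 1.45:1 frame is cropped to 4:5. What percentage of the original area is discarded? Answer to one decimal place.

44.8%

The height stays; only width is cut (since 4:5 is narrower than 1.45:1).
(0.800)/(1.450) ≈ 0.552 of the area survives, leaving 44.83% discarded.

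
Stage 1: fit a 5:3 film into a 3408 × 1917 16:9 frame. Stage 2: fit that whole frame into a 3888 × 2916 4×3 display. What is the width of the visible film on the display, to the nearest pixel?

3645 px

First fit — 5:3 into 3408×1917 spans the height: 3195.00 × 1917.00.
16:9 in 3888×2916: fills the width, so the intermediate becomes 3888.00 × 2187.00 — a scale of ×1.1408.
The film scales with it: width 3195.00 × 1.1408 ≈ 3645.00.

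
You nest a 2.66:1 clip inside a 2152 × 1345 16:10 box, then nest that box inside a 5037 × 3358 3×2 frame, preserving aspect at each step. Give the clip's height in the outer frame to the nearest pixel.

1894 px

Inside the 2152×1345 canvas the clip is width-limited at 2152.00 × 809.02.
The 16:10 canvas is width-limited in 5037×3358, giving 5037.00 × 3148.12; scale factor 2.3406.
So the clip's height is 809.02 × 2.3406 ≈ 1893.61.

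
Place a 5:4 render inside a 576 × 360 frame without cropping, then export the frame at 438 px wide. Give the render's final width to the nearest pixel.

342 px

Fitted into 576×360, the render spans the height; its width is 360 × 5/4 ≈ 450.00 px.
Resizing to 438 px wide multiplies everything by 0.7604: 450.00 → 342.19 px.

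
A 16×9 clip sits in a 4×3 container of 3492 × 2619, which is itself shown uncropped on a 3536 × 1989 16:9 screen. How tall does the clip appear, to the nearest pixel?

1492 px

First fit — 16×9 into 3492×2619 spans the width: 3492.00 × 1964.25.
4×3 in 3536×1989: fills the height, so the intermediate becomes 2652.00 × 1989.00 — a scale of ×0.7595.
Applying the same ×0.7595: 1964.25 → 1491.75.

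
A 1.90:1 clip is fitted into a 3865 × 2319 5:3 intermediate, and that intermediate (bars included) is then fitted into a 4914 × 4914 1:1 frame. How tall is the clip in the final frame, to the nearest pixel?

First fit — 1.90:1 into 3865×2319 spans the width: 3865.00 × 2034.21.
Second fit — the 5:3 canvas into 4914×4914 spans the width: 4914.00 × 2948.40 (×1.2714 from 3865×2319).
So the clip's height is 2034.21 × 1.2714 ≈ 2586.32.

2586 px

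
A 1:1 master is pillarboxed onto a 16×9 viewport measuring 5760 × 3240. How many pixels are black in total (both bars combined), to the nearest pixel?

8164800 pixels

1:1 is narrower than 16×9, so it spans the full height.
The master is 3240 × 1/1 ≈ 3240.0000 px wide.
Leftover width: 5760 − 3240.0000 = 2520.0000 px.
Across the 3240-px span: 2520.0000 × 3240 ≈ 8164800 px.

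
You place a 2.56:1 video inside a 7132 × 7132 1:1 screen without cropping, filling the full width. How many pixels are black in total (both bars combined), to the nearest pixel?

30996118 pixels

That makes the image 2785.9375 px tall (7132 / 2.560).
Leftover height: 7132 − 2785.9375 = 4346.0625 px.
That's 4346.0625 × 7132 ≈ 30996118 black pixels.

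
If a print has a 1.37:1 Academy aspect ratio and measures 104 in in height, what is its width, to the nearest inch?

142 in

At 1.37:1 Academy, 104 × 1.370 ≈ 142.48.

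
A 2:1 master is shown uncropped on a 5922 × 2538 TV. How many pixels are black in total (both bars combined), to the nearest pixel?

2147148 pixels

Since 2.000 < 2.333, the master is height-limited.
That makes the image 5076.0000 px wide (2538 × 2/1).
Black = 5922 − 5076.0000 = 846.0000 px.
That's 846.0000 × 2538 ≈ 2147148 black pixels.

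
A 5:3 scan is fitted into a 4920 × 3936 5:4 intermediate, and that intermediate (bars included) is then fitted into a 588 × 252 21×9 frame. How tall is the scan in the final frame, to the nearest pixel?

First fit — 5:3 into 4920×3936 spans the width: 4920.00 × 2952.00.
Second fit — the 5:4 canvas into 588×252 spans the height: 315.00 × 252.00 (×0.0640 from 4920×3936).
The scan scales with it: height 2952.00 × 0.0640 ≈ 189.00.

189 px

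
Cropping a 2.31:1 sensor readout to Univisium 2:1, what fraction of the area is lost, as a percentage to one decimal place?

Univisium 2:1 is narrower than 2.31:1, so the crop keeps the full height and trims the width.
Fraction kept = (2.000)/(2.310) ≈ 86.58%, so 13.42% is lost.

13.4%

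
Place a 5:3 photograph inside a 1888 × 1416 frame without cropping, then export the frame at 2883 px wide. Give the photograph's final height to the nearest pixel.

At 1888×1416 the photograph is width-limited, so height = 1888 × 3/5 ≈ 1132.80 px.
The frame scales by 2883/1888 = 1.5270; 1132.80 × 1.5270 ≈ 1729.80 px.

1730 px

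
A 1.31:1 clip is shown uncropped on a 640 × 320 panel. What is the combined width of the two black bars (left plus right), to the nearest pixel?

1.31:1 (1.310) < 2:1 (2.000), so the clip fills the height.
Content width = 320 × 1.310 ≈ 419.20 px.
640 − 419.20 = 220.80 px of bars.

221 px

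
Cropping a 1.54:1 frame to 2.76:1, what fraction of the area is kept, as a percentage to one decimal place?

Going from 1.54:1 to 2.76:1 means cutting height while keeping width.
Fraction kept = (1.540)/(2.760) ≈ 55.80%.

55.8%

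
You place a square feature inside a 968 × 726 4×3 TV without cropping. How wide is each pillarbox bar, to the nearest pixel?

square (1.000) < 4×3 (1.333), so the feature fills the height.
Content width = 726 × 1/1 ≈ 726.00 px.
Leftover width: 968 − 726.00 = 242.00 px → 121.00 each side.

121 px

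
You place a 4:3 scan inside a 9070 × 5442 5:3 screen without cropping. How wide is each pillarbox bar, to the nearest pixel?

4:3 (1.333) < 5:3 (1.667), so the scan fills the height.
Content width = 5442 × 4/3 ≈ 7256.00 px.
Leftover width: 9070 − 7256.00 = 1814.00 px → 907.00 each side.

907 px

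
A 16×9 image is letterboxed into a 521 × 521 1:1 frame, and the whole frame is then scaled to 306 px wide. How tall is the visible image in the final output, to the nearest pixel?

172 px

In the 521×521 frame the image fills the width: height = 521 × 9/16 ≈ 293.06 px.
The frame scales by 306/521 = 0.5873; 293.06 × 0.5873 ≈ 172.12 px.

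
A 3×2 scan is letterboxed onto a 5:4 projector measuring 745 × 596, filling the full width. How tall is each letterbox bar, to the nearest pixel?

The scan is 745 × 2/3 ≈ 496.67 px tall.
596 − 496.67 = 99.33 px of bars (49.67 each).

50 px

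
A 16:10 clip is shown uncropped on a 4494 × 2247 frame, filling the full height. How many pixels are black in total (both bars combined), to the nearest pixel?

Content width = 2247 × 16/10 ≈ 3595.2000 px.
4494 − 3595.2000 = 898.8000 px of bars.
That's 898.8000 × 2247 ≈ 2019604 black pixels.

2019604 pixels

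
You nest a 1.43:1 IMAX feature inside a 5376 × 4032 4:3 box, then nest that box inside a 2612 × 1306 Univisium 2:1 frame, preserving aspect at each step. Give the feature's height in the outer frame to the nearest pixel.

1218 px

Inside the 5376×4032 canvas the feature is width-limited at 5376.00 × 3759.44.
4:3 in 2612×1306: fills the height, so the intermediate becomes 1741.33 × 1306.00 — a scale of ×0.3239.
Applying the same ×0.3239: 3759.44 → 1217.72.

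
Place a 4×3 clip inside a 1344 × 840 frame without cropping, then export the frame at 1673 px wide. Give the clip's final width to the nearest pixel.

1394 px

In the 1344×840 frame the clip fills the height: width = 840 × 4/3 ≈ 1120.00 px.
Resizing to 1673 px wide multiplies everything by 1.2448: 1120.00 → 1394.17 px.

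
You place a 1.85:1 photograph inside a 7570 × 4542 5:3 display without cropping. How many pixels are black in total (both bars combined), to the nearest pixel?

3407318 pixels

Since 1.850 > 1.667, the photograph is width-limited.
That makes the image 4091.8919 px tall (7570 / 1.850).
4542 − 4091.8919 = 450.1081 px of bars.
Across the 7570-px span: 450.1081 × 7570 ≈ 3407318 px.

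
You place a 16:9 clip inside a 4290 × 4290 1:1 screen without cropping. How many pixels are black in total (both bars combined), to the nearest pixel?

8051794 pixels

16:9 (1.778) > 1:1 (1.000), so the clip fills the width.
That makes the image 2413.1250 px tall (4290 × 9/16).
Leftover height: 4290 − 2413.1250 = 1876.8750 px.
Bar area = 1876.8750 × 4290 ≈ 8051794 px.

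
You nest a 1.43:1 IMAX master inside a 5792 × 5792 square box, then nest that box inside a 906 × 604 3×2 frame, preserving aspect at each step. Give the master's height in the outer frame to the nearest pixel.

First fit — 1.43:1 IMAX into 5792×5792 spans the width: 5792.00 × 4050.35.
square in 906×604: fills the height, so the intermediate becomes 604.00 × 604.00 — a scale of ×0.1043.
Applying the same ×0.1043: 4050.35 → 422.38.

422 px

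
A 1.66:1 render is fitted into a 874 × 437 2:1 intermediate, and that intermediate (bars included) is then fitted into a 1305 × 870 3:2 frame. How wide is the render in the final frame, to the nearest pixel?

1.66:1 in 874×437: fills the height, so the render is 725.42 × 437.00.
2:1 in 1305×870: fills the width, so the intermediate becomes 1305.00 × 652.50 — a scale of ×1.4931.
The render scales with it: width 725.42 × 1.4931 ≈ 1083.15.

1083 px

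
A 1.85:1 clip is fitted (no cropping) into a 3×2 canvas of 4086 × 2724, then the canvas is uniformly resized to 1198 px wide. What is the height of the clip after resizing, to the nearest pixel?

In the 4086×2724 frame the clip fills the width: height = 4086 / 1.850 ≈ 2208.65 px.
Resizing to 1198 px wide multiplies everything by 0.2932: 2208.65 → 647.57 px.

648 px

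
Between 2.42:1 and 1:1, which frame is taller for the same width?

2.42 and 1; 2.42 > 1. The smaller width-to-height ratio is the taller frame.

1:1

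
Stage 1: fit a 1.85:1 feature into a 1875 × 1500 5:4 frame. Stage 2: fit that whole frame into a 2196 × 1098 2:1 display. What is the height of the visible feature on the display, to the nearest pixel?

742 px

First fit — 1.85:1 into 1875×1500 spans the width: 1875.00 × 1013.51.
5:4 in 2196×1098: fills the height, so the intermediate becomes 1372.50 × 1098.00 — a scale of ×0.7320.
Applying the same ×0.7320: 1013.51 → 741.89.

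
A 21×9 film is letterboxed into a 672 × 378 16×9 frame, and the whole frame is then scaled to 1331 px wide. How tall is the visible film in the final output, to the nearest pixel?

570 px

At 672×378 the film is width-limited, so height = 672 × 9/21 ≈ 288.00 px.
The frame scales by 1331/672 = 1.9807; 288.00 × 1.9807 ≈ 570.43 px.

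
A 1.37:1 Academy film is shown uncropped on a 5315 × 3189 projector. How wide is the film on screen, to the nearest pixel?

4369 px

1.37:1 Academy is narrower than 5:3, so it spans the full height.
The film is 3189 × 1.370 ≈ 4368.93 px wide.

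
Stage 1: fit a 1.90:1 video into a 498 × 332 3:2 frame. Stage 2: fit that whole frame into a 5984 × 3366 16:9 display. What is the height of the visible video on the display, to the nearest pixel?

2657 px

Inside the 498×332 canvas the video is width-limited at 498.00 × 262.11.
Second fit — the 3:2 canvas into 5984×3366 spans the height: 5049.00 × 3366.00 (×10.1386 from 498×332).
The video scales with it: height 262.11 × 10.1386 ≈ 2657.37.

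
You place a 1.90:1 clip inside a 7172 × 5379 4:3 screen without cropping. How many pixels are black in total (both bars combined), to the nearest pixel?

11505775 pixels

1.90:1 (1.900) > 4:3 (1.333), so the clip fills the width.
That makes the image 3774.7368 px tall (7172 / 1.900).
5379 − 3774.7368 = 1604.2632 px of bars.
Bar area = 1604.2632 × 7172 ≈ 11505775 px.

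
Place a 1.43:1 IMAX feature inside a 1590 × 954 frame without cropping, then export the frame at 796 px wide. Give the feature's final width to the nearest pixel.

Fitted into 1590×954, the feature spans the height; its width is 954 × 1.430 ≈ 1364.22 px.
The frame scales by 796/1590 = 0.5006; 1364.22 × 0.5006 ≈ 682.97 px.

683 px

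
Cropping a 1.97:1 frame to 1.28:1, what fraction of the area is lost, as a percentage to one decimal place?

35.0%

1.28:1 is narrower than 1.97:1, so the crop keeps the full height and trims the width.
Area ratio = (1.280)/(1.970) = 64.97%; the remaining 35.03% is cropped out.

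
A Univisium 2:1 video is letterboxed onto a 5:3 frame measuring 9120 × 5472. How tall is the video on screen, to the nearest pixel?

Univisium 2:1 is wider than 5:3, so it spans the full width.
That makes the image 4560.00 px tall (9120 × 1/2).

4560 px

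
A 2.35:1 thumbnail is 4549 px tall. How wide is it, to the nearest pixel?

Width = 4549 × 2.350 = 10690.15.

10690 px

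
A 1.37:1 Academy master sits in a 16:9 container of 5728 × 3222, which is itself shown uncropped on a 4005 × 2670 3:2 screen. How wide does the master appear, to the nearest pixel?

Inside the 5728×3222 canvas the master is height-limited at 4414.14 × 3222.00.
The 16:9 canvas is width-limited in 4005×2670, giving 4005.00 × 2252.81; scale factor 0.6992.
Applying the same ×0.6992: 4414.14 → 3086.35.

3086 px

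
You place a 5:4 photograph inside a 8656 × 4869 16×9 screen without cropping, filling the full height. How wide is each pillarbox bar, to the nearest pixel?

1285 px

Content width = 4869 × 5/4 ≈ 6086.25 px.
8656 − 6086.25 = 2569.75 px of bars (1284.88 each).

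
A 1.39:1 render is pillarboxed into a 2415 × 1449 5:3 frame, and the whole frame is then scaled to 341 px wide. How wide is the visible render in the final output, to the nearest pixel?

284 px

At 2415×1449 the render is height-limited, so width = 1449 × 1.390 ≈ 2014.11 px.
The frame scales by 341/2415 = 0.1412; 2014.11 × 0.1412 ≈ 284.39 px.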